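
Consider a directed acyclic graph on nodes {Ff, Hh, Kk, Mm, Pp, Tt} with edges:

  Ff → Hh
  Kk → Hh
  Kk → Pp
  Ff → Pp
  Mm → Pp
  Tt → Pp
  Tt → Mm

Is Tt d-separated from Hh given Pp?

There are 4 undirected paths between Tt and Hh; checking each against the conditioning set {Pp}:
  1. Tt → Pp ← Ff → Hh — Pp:collider[open]; Ff:fork[open] ⇒ active
  2. Tt → Pp ← Kk → Hh — Pp:collider[open]; Kk:fork[open] ⇒ active
  3. Tt → Mm → Pp ← Ff → Hh — Mm:chain[open]; Pp:collider[open]; Ff:fork[open] ⇒ active
  4. Tt → Mm → Pp ← Kk → Hh — Mm:chain[open]; Pp:collider[open]; Kk:fork[open] ⇒ active
Since the path Tt → Pp ← Ff → Hh is active, Tt and Hh are not d-separated given {Pp}.

No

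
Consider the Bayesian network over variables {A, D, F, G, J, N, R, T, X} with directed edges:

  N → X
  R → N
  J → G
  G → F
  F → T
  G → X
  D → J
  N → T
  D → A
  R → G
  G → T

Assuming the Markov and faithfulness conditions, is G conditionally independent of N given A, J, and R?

Yes — G and N are d-separated given {A, J, R}.

We examine all 4 paths between G and N:
  1. G → X ← N — X:collider[blocks] ⇒ blocked
  2. G → T ← N — T:collider[blocks] ⇒ blocked
  3. G → F → T ← N — F:chain[open]; T:collider[blocks] ⇒ blocked
  4. G ← R → N — R:fork[blocks] ⇒ blocked
All paths are blocked; G ⊥ N | {A, J, R} holds.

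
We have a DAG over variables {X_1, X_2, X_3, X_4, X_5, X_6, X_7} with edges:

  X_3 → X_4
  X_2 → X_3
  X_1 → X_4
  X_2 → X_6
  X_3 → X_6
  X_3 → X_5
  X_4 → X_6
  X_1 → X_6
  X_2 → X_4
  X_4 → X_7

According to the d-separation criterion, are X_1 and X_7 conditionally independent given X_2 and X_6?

No

There are 6 undirected paths between X_1 and X_7; checking each against the conditioning set {X_2, X_6}:
Path 1: X_1 → X_4 → X_7
  X_4 is a chain and X_4 is not conditioned on — no node blocks this path, so it is active.
Path 2: X_1 → X_6 ← X_4 → X_7
  X_6 is a collider and X_6 is conditioned on, which opens it; X_4 is a fork and X_4 is not conditioned on — no node blocks this path, so it is active.
Path 3: X_1 → X_6 ← X_2 → X_4 → X_7
  X_2 is a fork here and X_2 is conditioned on, so the path is blocked at X_2.
Path 4: X_1 → X_6 ← X_2 → X_3 → X_4 → X_7
  X_2 is a fork here and X_2 is conditioned on, so the path is blocked at X_2.
Path 5: X_1 → X_6 ← X_3 → X_4 → X_7
  X_6 is a collider and X_6 is conditioned on, which opens it; X_3 is a fork and X_3 is not conditioned on; X_4 is a chain and X_4 is not conditioned on — no node blocks this path, so it is active.
Path 6: X_1 → X_6 ← X_3 ← X_2 → X_4 → X_7
  X_2 is a fork here and X_2 is conditioned on, so the path is blocked at X_2.
Since the path X_1 → X_4 → X_7 is active, X_1 and X_7 are not d-separated given {X_2, X_6}.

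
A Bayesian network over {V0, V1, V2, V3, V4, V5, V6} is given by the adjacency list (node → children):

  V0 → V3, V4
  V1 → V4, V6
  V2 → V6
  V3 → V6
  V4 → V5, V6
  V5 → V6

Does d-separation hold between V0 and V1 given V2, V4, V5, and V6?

No — V0 and V1 are not d-separated given {V2, V4, V5, V6}.

We examine all 6 paths between V0 and V1:
Path 1: V0 → V3 → V6 ← V4 ← V1
  V4 is a chain here and V4 is conditioned on, so the path is blocked at V4.
Path 2: V0 → V3 → V6 ← V1
  V3 is a chain and V3 is not conditioned on; V6 is a collider and V6 is conditioned on, which opens it — no node blocks this path, so it is active.
Path 3: V0 → V3 → V6 ← V5 ← V4 ← V1
  V5 is a chain here and V5 is conditioned on, so the path is blocked at V5.
Path 4: V0 → V4 → V6 ← V1
  V4 is a chain here and V4 is conditioned on, so the path is blocked at V4.
Path 5: V0 → V4 ← V1
  V4 is a collider and V4 is conditioned on, which opens it — no node blocks this path, so it is active.
Path 6: V0 → V4 → V5 → V6 ← V1
  V4 is a chain here and V4 is conditioned on, so the path is blocked at V4.
At least one path is unblocked, so d-separation fails.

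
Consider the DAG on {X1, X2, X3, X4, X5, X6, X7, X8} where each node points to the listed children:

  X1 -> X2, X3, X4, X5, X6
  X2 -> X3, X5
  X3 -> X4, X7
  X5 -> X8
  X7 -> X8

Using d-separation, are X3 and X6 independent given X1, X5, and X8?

Yes — X3 and X6 are d-separated given {X1, X5, X8}.

Enumerating the 6 paths from X3 to X6 and testing each for blocking by {X1, X5, X8}:
Path 1: X3 ← X2 → X5 ← X1 → X6
  X1 is a fork here and X1 is conditioned on, so the path is blocked at X1.
Path 2: X3 ← X2 ← X1 → X6
  X1 is a fork here and X1 is conditioned on, so the path is blocked at X1.
Path 3: X3 → X7 → X8 ← X5 ← X2 ← X1 → X6
  X5 is a chain here and X5 is conditioned on, so the path is blocked at X5.
Path 4: X3 → X7 → X8 ← X5 ← X1 → X6
  X5 is a chain here and X5 is conditioned on, so the path is blocked at X5.
Path 5: X3 ← X1 → X6
  X1 is a fork here and X1 is conditioned on, so the path is blocked at X1.
Path 6: X3 → X4 ← X1 → X6
  X4 is a collider here and neither X4 nor any of its descendants is conditioned on, so the collider stays closed — the path is blocked at X4.
Since every path is blocked, d-separation holds.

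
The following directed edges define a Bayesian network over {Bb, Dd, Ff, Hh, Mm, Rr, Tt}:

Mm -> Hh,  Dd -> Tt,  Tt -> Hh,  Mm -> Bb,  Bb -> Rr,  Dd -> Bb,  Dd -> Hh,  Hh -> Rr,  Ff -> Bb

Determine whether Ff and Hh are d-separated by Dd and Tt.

Enumerating the 4 paths from Ff to Hh and testing each for blocking by {Dd, Tt}:
Path 1: Ff → Bb ← Mm → Hh
  Bb is a collider here and neither Bb nor any of its descendants is conditioned on, so the collider stays closed — the path is blocked at Bb.
Path 2: Ff → Bb ← Dd → Hh
  Bb is a collider here and neither Bb nor any of its descendants is conditioned on, so the collider stays closed — the path is blocked at Bb.
Path 3: Ff → Bb ← Dd → Tt → Hh
  Bb is a collider here and neither Bb nor any of its descendants is conditioned on, so the collider stays closed — the path is blocked at Bb.
Path 4: Ff → Bb → Rr ← Hh
  Rr is a collider here and neither Rr nor any of its descendants is conditioned on, so the collider stays closed — the path is blocked at Rr.
All paths are blocked; Ff ⊥ Hh | {Dd, Tt} holds.

Yes — Ff and Hh are d-separated given {Dd, Tt}.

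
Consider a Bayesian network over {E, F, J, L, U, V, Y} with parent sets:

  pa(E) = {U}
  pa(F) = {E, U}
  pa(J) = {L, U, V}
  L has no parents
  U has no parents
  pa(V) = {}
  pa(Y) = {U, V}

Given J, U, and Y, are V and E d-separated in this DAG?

Yes

4 paths connect V and E; each must be blocked for d-separation to hold:
  1. V → J ← U → E — J:collider[open]; U:fork[blocks] ⇒ blocked
  2. V → J ← U → F ← E — J:collider[open]; U:fork[blocks]; F:collider[blocks] ⇒ blocked
  3. V → Y ← U → E — Y:collider[open]; U:fork[blocks] ⇒ blocked
  4. V → Y ← U → F ← E — Y:collider[open]; U:fork[blocks]; F:collider[blocks] ⇒ blocked
Since every path is blocked, d-separation holds.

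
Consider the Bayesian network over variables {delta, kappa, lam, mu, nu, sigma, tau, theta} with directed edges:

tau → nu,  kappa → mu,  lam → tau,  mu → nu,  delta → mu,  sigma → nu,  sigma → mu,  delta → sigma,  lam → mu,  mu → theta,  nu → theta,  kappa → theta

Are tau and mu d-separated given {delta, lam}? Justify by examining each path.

Yes — tau and mu are d-separated given {delta, lam}.

There are 6 undirected paths between tau and mu; checking each against the conditioning set {delta, lam}:
Path 1: tau ← lam → mu
  lam is a fork here and lam is conditioned on, so the path is blocked at lam.
Path 2: tau → nu ← mu
  nu is a collider here and neither nu nor any of its descendants is conditioned on, so the collider stays closed — the path is blocked at nu.
Path 3: tau → nu → theta ← mu
  theta is a collider here and neither theta nor any of its descendants is conditioned on, so the collider stays closed — the path is blocked at theta.
Path 4: tau → nu → theta ← kappa → mu
  theta is a collider here and neither theta nor any of its descendants is conditioned on, so the collider stays closed — the path is blocked at theta.
Path 5: tau → nu ← sigma ← delta → mu
  nu is a collider here and neither nu nor any of its descendants is conditioned on, so the collider stays closed — the path is blocked at nu.
Path 6: tau → nu ← sigma → mu
  nu is a collider here and neither nu nor any of its descendants is conditioned on, so the collider stays closed — the path is blocked at nu.
All paths are blocked; tau ⊥ mu | {delta, lam} holds.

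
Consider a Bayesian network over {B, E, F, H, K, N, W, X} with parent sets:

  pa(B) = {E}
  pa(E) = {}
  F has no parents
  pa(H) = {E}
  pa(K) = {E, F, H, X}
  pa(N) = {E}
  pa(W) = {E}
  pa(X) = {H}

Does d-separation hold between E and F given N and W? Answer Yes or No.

Yes

3 paths connect E and F; each must be blocked for d-separation to hold:
Path 1: E → H → X → K ← F
  K is a collider here and neither K nor any of its descendants is conditioned on, so the collider stays closed — the path is blocked at K.
Path 2: E → H → K ← F
  K is a collider here and neither K nor any of its descendants is conditioned on, so the collider stays closed — the path is blocked at K.
Path 3: E → K ← F
  K is a collider here and neither K nor any of its descendants is conditioned on, so the collider stays closed — the path is blocked at K.
Since every path is blocked, d-separation holds.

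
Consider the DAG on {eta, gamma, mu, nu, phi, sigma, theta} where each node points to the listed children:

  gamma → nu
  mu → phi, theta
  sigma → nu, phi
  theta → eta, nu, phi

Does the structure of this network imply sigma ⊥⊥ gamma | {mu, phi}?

Yes

There are 3 undirected paths between sigma and gamma; checking each against the conditioning set {mu, phi}:
  1. sigma → nu ← gamma — nu:collider[blocks] ⇒ blocked
  2. sigma → phi ← theta → nu ← gamma — phi:collider[open]; theta:fork[open]; nu:collider[blocks] ⇒ blocked
  3. sigma → phi ← mu → theta → nu ← gamma — phi:collider[open]; mu:fork[blocks]; theta:chain[open]; nu:collider[blocks] ⇒ blocked
All paths are blocked; sigma ⊥ gamma | {mu, phi} holds.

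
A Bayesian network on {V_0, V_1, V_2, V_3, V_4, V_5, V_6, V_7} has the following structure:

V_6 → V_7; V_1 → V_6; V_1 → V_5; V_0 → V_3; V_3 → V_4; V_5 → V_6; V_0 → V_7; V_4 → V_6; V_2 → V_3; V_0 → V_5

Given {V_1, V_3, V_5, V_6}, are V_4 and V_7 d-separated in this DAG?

There are 6 undirected paths between V_4 and V_7; checking each against the conditioning set {V_1, V_3, V_5, V_6}:
Path 1: V_4 ← V_3 ← V_0 → V_5 → V_6 → V_7
  V_3 is a chain here and V_3 is conditioned on, so the path is blocked at V_3.
Path 2: V_4 ← V_3 ← V_0 → V_5 ← V_1 → V_6 → V_7
  V_3 is a chain here and V_3 is conditioned on, so the path is blocked at V_3.
Path 3: V_4 ← V_3 ← V_0 → V_7
  V_3 is a chain here and V_3 is conditioned on, so the path is blocked at V_3.
Path 4: V_4 → V_6 ← V_5 ← V_0 → V_7
  V_5 is a chain here and V_5 is conditioned on, so the path is blocked at V_5.
Path 5: V_4 → V_6 → V_7
  V_6 is a chain here and V_6 is conditioned on, so the path is blocked at V_6.
Path 6: V_4 → V_6 ← V_1 → V_5 ← V_0 → V_7
  V_1 is a fork here and V_1 is conditioned on, so the path is blocked at V_1.
All paths are blocked; V_4 ⊥ V_7 | {V_1, V_3, V_5, V_6} holds.

Yes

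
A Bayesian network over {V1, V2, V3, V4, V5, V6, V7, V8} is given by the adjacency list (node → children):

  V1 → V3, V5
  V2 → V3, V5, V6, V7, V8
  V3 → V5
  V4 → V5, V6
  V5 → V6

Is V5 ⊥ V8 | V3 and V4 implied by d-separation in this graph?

No

We examine all 5 paths between V5 and V8:
Path 1: V5 ← V1 → V3 ← V2 → V8
  V1 is a fork and V1 is not conditioned on; V3 is a collider and V3 is conditioned on, which opens it; V2 is a fork and V2 is not conditioned on — no node blocks this path, so it is active.
Path 2: V5 → V6 ← V2 → V8
  V6 is a collider here and neither V6 nor any of its descendants is conditioned on, so the collider stays closed — the path is blocked at V6.
Path 3: V5 ← V2 → V8
  V2 is a fork and V2 is not conditioned on — no node blocks this path, so it is active.
Path 4: V5 ← V3 ← V2 → V8
  V3 is a chain here and V3 is conditioned on, so the path is blocked at V3.
Path 5: V5 ← V4 → V6 ← V2 → V8
  V4 is a fork here and V4 is conditioned on, so the path is blocked at V4.
Because an active path exists, V5 and V8 are not d-separated.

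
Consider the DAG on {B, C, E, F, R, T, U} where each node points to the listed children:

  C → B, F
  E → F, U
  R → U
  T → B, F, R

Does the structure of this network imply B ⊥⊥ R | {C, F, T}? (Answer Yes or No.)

Yes — B and R are d-separated given {C, F, T}.

Enumerating the 4 paths from B to R and testing each for blocking by {C, F, T}:
Path 1: B ← T → F ← E → U ← R
  T is a fork here and T is conditioned on, so the path is blocked at T.
Path 2: B ← T → R
  T is a fork here and T is conditioned on, so the path is blocked at T.
Path 3: B ← C → F ← T → R
  C is a fork here and C is conditioned on, so the path is blocked at C.
Path 4: B ← C → F ← E → U ← R
  C is a fork here and C is conditioned on, so the path is blocked at C.
All paths are blocked; B ⊥ R | {C, F, T} holds.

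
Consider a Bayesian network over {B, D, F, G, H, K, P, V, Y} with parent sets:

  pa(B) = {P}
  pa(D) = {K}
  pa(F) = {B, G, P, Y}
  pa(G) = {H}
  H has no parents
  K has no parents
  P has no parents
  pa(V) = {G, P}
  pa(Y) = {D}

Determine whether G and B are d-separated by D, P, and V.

Yes — G and B are d-separated given {D, P, V}.

Enumerating the 4 paths from G to B and testing each for blocking by {D, P, V}:
Path 1: G → F ← P → B
  F is a collider here and neither F nor any of its descendants is conditioned on, so the collider stays closed — the path is blocked at F.
Path 2: G → F ← B
  F is a collider here and neither F nor any of its descendants is conditioned on, so the collider stays closed — the path is blocked at F.
Path 3: G → V ← P → B
  P is a fork here and P is conditioned on, so the path is blocked at P.
Path 4: G → V ← P → F ← B
  P is a fork here and P is conditioned on, so the path is blocked at P.
Every path is blocked, so G and B are d-separated given {D, P, V}.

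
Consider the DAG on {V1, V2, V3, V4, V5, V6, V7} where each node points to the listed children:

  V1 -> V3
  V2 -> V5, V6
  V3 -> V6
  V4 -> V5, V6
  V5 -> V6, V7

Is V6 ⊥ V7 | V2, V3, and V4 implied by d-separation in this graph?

No

3 paths connect V6 and V7; each must be blocked for d-separation to hold:
Path 1: V6 ← V2 → V5 → V7
  V2 is a fork here and V2 is conditioned on, so the path is blocked at V2.
Path 2: V6 ← V5 → V7
  V5 is a fork and V5 is not conditioned on — no node blocks this path, so it is active.
Path 3: V6 ← V4 → V5 → V7
  V4 is a fork here and V4 is conditioned on, so the path is blocked at V4.
Because an active path exists, V6 and V7 are not d-separated.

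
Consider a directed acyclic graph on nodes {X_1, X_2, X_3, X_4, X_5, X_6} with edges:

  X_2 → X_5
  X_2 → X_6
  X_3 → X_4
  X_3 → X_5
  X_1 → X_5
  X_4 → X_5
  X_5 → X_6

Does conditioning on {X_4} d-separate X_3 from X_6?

No

We examine all 4 paths between X_3 and X_6:
Path 1: X_3 → X_5 ← X_2 → X_6
  X_5 is a collider here and neither X_5 nor any of its descendants is conditioned on, so the collider stays closed — the path is blocked at X_5.
Path 2: X_3 → X_5 → X_6
  X_5 is a chain and X_5 is not conditioned on — no node blocks this path, so it is active.
Path 3: X_3 → X_4 → X_5 ← X_2 → X_6
  X_4 is a chain here and X_4 is conditioned on, so the path is blocked at X_4.
Path 4: X_3 → X_4 → X_5 → X_6
  X_4 is a chain here and X_4 is conditioned on, so the path is blocked at X_4.
Because an active path exists, X_3 and X_6 are not d-separated.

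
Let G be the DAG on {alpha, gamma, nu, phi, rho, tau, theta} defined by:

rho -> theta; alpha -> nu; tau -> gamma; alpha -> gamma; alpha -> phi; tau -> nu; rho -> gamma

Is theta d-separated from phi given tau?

Yes

Enumerating the 2 paths from theta to phi and testing each for blocking by {tau}:
Path 1: theta ← rho → gamma ← tau → nu ← alpha → phi
  gamma is a collider here and neither gamma nor any of its descendants is conditioned on, so the collider stays closed — the path is blocked at gamma.
Path 2: theta ← rho → gamma ← alpha → phi
  gamma is a collider here and neither gamma nor any of its descendants is conditioned on, so the collider stays closed — the path is blocked at gamma.
Since every path is blocked, d-separation holds.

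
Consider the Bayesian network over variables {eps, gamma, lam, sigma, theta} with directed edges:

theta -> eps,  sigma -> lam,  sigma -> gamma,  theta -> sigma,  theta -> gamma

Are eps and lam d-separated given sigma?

We examine all 2 paths between eps and lam:
Path 1: eps ← theta → sigma → lam
  sigma is a chain here and sigma is conditioned on, so the path is blocked at sigma.
Path 2: eps ← theta → gamma ← sigma → lam
  gamma is a collider here and neither gamma nor any of its descendants is conditioned on, so the collider stays closed — the path is blocked at gamma.
Every path is blocked, so eps and lam are d-separated given {sigma}.

Yes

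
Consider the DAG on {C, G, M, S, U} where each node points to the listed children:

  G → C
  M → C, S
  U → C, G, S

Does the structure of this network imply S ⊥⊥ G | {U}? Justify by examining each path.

4 paths connect S and G; each must be blocked for d-separation to hold:
Path 1: S ← M → C ← G
  C is a collider here and neither C nor any of its descendants is conditioned on, so the collider stays closed — the path is blocked at C.
Path 2: S ← M → C ← U → G
  C is a collider here and neither C nor any of its descendants is conditioned on, so the collider stays closed — the path is blocked at C.
Path 3: S ← U → G
  U is a fork here and U is conditioned on, so the path is blocked at U.
Path 4: S ← U → C ← G
  U is a fork here and U is conditioned on, so the path is blocked at U.
All paths are blocked; S ⊥ G | {U} holds.

Yes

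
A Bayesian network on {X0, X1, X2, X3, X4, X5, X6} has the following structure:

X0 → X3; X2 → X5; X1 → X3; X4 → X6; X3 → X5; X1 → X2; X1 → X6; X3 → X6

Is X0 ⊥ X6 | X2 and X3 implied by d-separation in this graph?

We examine all 3 paths between X0 and X6:
Path 1: X0 → X3 → X6
  X3 is a chain here and X3 is conditioned on, so the path is blocked at X3.
Path 2: X0 → X3 ← X1 → X6
  X3 is a collider and X3 is conditioned on, which opens it; X1 is a fork and X1 is not conditioned on — no node blocks this path, so it is active.
Path 3: X0 → X3 → X5 ← X2 ← X1 → X6
  X3 is a chain here and X3 is conditioned on, so the path is blocked at X3.
Since the path X0 → X3 ← X1 → X6 is active, X0 and X6 are not d-separated given {X2, X3}.

No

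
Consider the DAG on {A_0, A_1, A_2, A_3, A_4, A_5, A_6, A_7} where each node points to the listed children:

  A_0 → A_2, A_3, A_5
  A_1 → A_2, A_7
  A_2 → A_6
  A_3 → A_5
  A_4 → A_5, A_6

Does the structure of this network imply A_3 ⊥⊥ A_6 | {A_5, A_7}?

No

There are 4 undirected paths between A_3 and A_6; checking each against the conditioning set {A_5, A_7}:
Path 1: A_3 ← A_0 → A_2 → A_6
  A_0 is a fork and A_0 is not conditioned on; A_2 is a chain and A_2 is not conditioned on — no node blocks this path, so it is active.
Path 2: A_3 ← A_0 → A_5 ← A_4 → A_6
  A_0 is a fork and A_0 is not conditioned on; A_5 is a collider and A_5 is conditioned on, which opens it; A_4 is a fork and A_4 is not conditioned on — no node blocks this path, so it is active.
Path 3: A_3 → A_5 ← A_0 → A_2 → A_6
  A_5 is a collider and A_5 is conditioned on, which opens it; A_0 is a fork and A_0 is not conditioned on; A_2 is a chain and A_2 is not conditioned on — no node blocks this path, so it is active.
Path 4: A_3 → A_5 ← A_4 → A_6
  A_5 is a collider and A_5 is conditioned on, which opens it; A_4 is a fork and A_4 is not conditioned on — no node blocks this path, so it is active.
At least one path is unblocked, so d-separation fails.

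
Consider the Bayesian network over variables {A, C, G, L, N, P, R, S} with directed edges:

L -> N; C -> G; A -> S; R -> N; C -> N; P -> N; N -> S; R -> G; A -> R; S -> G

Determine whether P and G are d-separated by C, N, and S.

No

We examine all 5 paths between P and G:
Path 1: P → N ← R ← A → S → G
  S is a chain here and S is conditioned on, so the path is blocked at S.
Path 2: P → N ← R → G
  N is a collider and N is conditioned on, which opens it; R is a fork and R is not conditioned on — no node blocks this path, so it is active.
Path 3: P → N ← C → G
  C is a fork here and C is conditioned on, so the path is blocked at C.
Path 4: P → N → S ← A → R → G
  N is a chain here and N is conditioned on, so the path is blocked at N.
Path 5: P → N → S → G
  N is a chain here and N is conditioned on, so the path is blocked at N.
Because an active path exists, P and G are not d-separated.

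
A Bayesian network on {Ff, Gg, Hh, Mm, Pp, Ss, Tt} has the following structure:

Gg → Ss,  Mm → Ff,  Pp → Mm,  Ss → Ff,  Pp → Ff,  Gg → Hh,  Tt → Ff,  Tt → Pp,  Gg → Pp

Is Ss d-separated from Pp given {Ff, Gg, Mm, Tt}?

4 paths connect Ss and Pp; each must be blocked for d-separation to hold:
Path 1: Ss → Ff ← Tt → Pp
  Tt is a fork here and Tt is conditioned on, so the path is blocked at Tt.
Path 2: Ss → Ff ← Pp
  Ff is a collider and Ff is conditioned on, which opens it — no node blocks this path, so it is active.
Path 3: Ss → Ff ← Mm ← Pp
  Mm is a chain here and Mm is conditioned on, so the path is blocked at Mm.
Path 4: Ss ← Gg → Pp
  Gg is a fork here and Gg is conditioned on, so the path is blocked at Gg.
Because an active path exists, Ss and Pp are not d-separated.

No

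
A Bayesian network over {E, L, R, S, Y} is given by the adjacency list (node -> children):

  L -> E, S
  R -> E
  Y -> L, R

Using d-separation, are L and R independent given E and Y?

2 paths connect L and R; each must be blocked for d-separation to hold:
Path 1: L → E ← R
  E is a collider and E is conditioned on, which opens it — no node blocks this path, so it is active.
Path 2: L ← Y → R
  Y is a fork here and Y is conditioned on, so the path is blocked at Y.
Because an active path exists, L and R are not d-separated.

No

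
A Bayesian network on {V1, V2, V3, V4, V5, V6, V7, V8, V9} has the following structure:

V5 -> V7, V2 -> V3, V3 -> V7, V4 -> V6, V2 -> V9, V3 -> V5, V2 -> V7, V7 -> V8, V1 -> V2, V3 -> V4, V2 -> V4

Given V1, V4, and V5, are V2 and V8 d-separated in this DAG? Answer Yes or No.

There are 5 undirected paths between V2 and V8; checking each against the conditioning set {V1, V4, V5}:
  1. V2 → V3 → V5 → V7 → V8 — V3:chain[open]; V5:chain[blocks]; V7:chain[open] ⇒ blocked
  2. V2 → V3 → V7 → V8 — V3:chain[open]; V7:chain[open] ⇒ active
  3. V2 → V4 ← V3 → V5 → V7 → V8 — V4:collider[open]; V3:fork[open]; V5:chain[blocks]; V7:chain[open] ⇒ blocked
  4. V2 → V4 ← V3 → V7 → V8 — V4:collider[open]; V3:fork[open]; V7:chain[open] ⇒ active
  5. V2 → V7 → V8 — V7:chain[open] ⇒ active
Since the path V2 → V3 → V7 → V8 is active, V2 and V8 are not d-separated given {V1, V4, V5}.

No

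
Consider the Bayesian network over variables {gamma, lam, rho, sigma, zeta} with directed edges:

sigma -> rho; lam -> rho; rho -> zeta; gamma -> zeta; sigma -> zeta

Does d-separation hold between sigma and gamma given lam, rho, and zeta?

There are 2 undirected paths between sigma and gamma; checking each against the conditioning set {lam, rho, zeta}:
Path 1: sigma → zeta ← gamma
  zeta is a collider and zeta is conditioned on, which opens it — no node blocks this path, so it is active.
Path 2: sigma → rho → zeta ← gamma
  rho is a chain here and rho is conditioned on, so the path is blocked at rho.
At least one path is unblocked, so d-separation fails.

No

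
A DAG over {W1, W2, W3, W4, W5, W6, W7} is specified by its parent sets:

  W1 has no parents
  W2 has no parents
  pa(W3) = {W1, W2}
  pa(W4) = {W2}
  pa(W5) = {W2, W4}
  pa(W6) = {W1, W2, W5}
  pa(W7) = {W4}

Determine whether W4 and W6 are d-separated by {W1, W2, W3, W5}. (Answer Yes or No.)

Enumerating the 6 paths from W4 to W6 and testing each for blocking by {W1, W2, W3, W5}:
Path 1: W4 → W5 → W6
  W5 is a chain here and W5 is conditioned on, so the path is blocked at W5.
Path 2: W4 → W5 ← W2 → W3 ← W1 → W6
  W2 is a fork here and W2 is conditioned on, so the path is blocked at W2.
Path 3: W4 → W5 ← W2 → W6
  W2 is a fork here and W2 is conditioned on, so the path is blocked at W2.
Path 4: W4 ← W2 → W3 ← W1 → W6
  W2 is a fork here and W2 is conditioned on, so the path is blocked at W2.
Path 5: W4 ← W2 → W5 → W6
  W2 is a fork here and W2 is conditioned on, so the path is blocked at W2.
Path 6: W4 ← W2 → W6
  W2 is a fork here and W2 is conditioned on, so the path is blocked at W2.
Since every path is blocked, d-separation holds.

Yes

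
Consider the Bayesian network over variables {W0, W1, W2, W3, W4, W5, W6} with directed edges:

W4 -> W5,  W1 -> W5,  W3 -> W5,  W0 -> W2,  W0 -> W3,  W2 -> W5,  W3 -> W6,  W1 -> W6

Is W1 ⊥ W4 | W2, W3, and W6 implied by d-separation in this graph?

3 paths connect W1 and W4; each must be blocked for d-separation to hold:
Path 1: W1 → W5 ← W4
  W5 is a collider here and neither W5 nor any of its descendants is conditioned on, so the collider stays closed — the path is blocked at W5.
Path 2: W1 → W6 ← W3 ← W0 → W2 → W5 ← W4
  W3 is a chain here and W3 is conditioned on, so the path is blocked at W3.
Path 3: W1 → W6 ← W3 → W5 ← W4
  W3 is a fork here and W3 is conditioned on, so the path is blocked at W3.
Every path is blocked, so W1 and W4 are d-separated given {W2, W3, W6}.

Yes — W1 and W4 are d-separated given {W2, W3, W6}.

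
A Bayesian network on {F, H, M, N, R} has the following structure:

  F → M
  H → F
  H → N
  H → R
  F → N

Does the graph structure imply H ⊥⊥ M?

We examine all 2 paths between H and M:
Path 1: H → F → M
  F is a chain and F is not conditioned on — no node blocks this path, so it is active.
Path 2: H → N ← F → M
  N is a collider here and neither N nor any of its descendants is conditioned on, so the collider stays closed — the path is blocked at N.
Because an active path exists, H and M are not d-separated.

No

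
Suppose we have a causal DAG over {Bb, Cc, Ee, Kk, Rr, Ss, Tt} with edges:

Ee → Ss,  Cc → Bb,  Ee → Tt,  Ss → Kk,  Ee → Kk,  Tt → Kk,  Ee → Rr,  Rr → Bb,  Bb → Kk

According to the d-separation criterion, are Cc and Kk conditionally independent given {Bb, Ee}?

Yes

Enumerating the 4 paths from Cc to Kk and testing each for blocking by {Bb, Ee}:
Path 1: Cc → Bb ← Rr ← Ee → Ss → Kk
  Ee is a fork here and Ee is conditioned on, so the path is blocked at Ee.
Path 2: Cc → Bb ← Rr ← Ee → Kk
  Ee is a fork here and Ee is conditioned on, so the path is blocked at Ee.
Path 3: Cc → Bb ← Rr ← Ee → Tt → Kk
  Ee is a fork here and Ee is conditioned on, so the path is blocked at Ee.
Path 4: Cc → Bb → Kk
  Bb is a chain here and Bb is conditioned on, so the path is blocked at Bb.
All paths are blocked; Cc ⊥ Kk | {Bb, Ee} holds.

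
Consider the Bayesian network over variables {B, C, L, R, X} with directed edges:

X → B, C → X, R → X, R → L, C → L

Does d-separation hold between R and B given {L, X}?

Yes — R and B are d-separated given {L, X}.

Enumerating the 2 paths from R to B and testing each for blocking by {L, X}:
  1. R → L ← C → X → B — L:collider[open]; C:fork[open]; X:chain[blocks] ⇒ blocked
  2. R → X → B — X:chain[blocks] ⇒ blocked
All paths are blocked; R ⊥ B | {L, X} holds.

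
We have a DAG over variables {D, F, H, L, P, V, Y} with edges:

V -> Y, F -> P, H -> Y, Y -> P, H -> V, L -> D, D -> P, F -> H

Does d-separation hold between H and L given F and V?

Yes — H and L are d-separated given {F, V}.

Enumerating the 3 paths from H to L and testing each for blocking by {F, V}:
  1. H → V → Y → P ← D ← L — V:chain[blocks]; Y:chain[open]; P:collider[blocks]; D:chain[open] ⇒ blocked
  2. H ← F → P ← D ← L — F:fork[blocks]; P:collider[blocks]; D:chain[open] ⇒ blocked
  3. H → Y → P ← D ← L — Y:chain[open]; P:collider[blocks]; D:chain[open] ⇒ blocked
Since every path is blocked, d-separation holds.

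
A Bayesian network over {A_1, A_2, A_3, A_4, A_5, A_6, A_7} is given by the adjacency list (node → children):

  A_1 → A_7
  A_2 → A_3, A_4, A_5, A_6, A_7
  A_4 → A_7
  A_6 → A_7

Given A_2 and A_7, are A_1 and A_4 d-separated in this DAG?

No — A_1 and A_4 are not d-separated given {A_2, A_7}.

3 paths connect A_1 and A_4; each must be blocked for d-separation to hold:
  1. A_1 → A_7 ← A_2 → A_4 — A_7:collider[open]; A_2:fork[blocks] ⇒ blocked
  2. A_1 → A_7 ← A_4 — A_7:collider[open] ⇒ active
  3. A_1 → A_7 ← A_6 ← A_2 → A_4 — A_7:collider[open]; A_6:chain[open]; A_2:fork[blocks] ⇒ blocked
At least one path is unblocked, so d-separation fails.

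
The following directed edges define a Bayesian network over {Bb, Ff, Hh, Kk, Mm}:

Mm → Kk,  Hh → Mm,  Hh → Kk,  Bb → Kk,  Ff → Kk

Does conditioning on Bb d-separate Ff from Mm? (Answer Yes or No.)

Yes

We examine all 2 paths between Ff and Mm:
Path 1: Ff → Kk ← Hh → Mm
  Kk is a collider here and neither Kk nor any of its descendants is conditioned on, so the collider stays closed — the path is blocked at Kk.
Path 2: Ff → Kk ← Mm
  Kk is a collider here and neither Kk nor any of its descendants is conditioned on, so the collider stays closed — the path is blocked at Kk.
Since every path is blocked, d-separation holds.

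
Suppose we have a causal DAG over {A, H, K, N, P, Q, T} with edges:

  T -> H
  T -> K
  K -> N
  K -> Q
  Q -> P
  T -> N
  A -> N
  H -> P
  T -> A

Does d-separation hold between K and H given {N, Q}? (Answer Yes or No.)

No

There are 4 undirected paths between K and H; checking each against the conditioning set {N, Q}:
  1. K ← T → H — T:fork[open] ⇒ active
  2. K → Q → P ← H — Q:chain[blocks]; P:collider[blocks] ⇒ blocked
  3. K → N ← A ← T → H — N:collider[open]; A:chain[open]; T:fork[open] ⇒ active
  4. K → N ← T → H — N:collider[open]; T:fork[open] ⇒ active
Because an active path exists, K and H are not d-separated.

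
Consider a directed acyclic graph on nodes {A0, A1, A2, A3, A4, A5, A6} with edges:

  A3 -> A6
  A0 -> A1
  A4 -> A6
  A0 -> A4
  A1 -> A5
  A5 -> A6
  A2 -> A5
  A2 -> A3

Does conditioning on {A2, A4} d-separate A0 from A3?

We examine all 4 paths between A0 and A3:
Path 1: A0 → A1 → A5 → A6 ← A3
  A6 is a collider here and neither A6 nor any of its descendants is conditioned on, so the collider stays closed — the path is blocked at A6.
Path 2: A0 → A1 → A5 ← A2 → A3
  A5 is a collider here and neither A5 nor any of its descendants is conditioned on, so the collider stays closed — the path is blocked at A5.
Path 3: A0 → A4 → A6 ← A3
  A4 is a chain here and A4 is conditioned on, so the path is blocked at A4.
Path 4: A0 → A4 → A6 ← A5 ← A2 → A3
  A4 is a chain here and A4 is conditioned on, so the path is blocked at A4.
Every path is blocked, so A0 and A3 are d-separated given {A2, A4}.

Yes — A0 and A3 are d-separated given {A2, A4}.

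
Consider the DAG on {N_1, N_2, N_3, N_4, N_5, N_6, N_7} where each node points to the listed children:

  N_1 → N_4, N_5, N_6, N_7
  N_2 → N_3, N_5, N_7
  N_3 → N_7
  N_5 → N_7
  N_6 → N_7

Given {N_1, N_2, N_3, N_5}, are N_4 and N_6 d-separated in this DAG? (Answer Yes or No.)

There are 5 undirected paths between N_4 and N_6; checking each against the conditioning set {N_1, N_2, N_3, N_5}:
Path 1: N_4 ← N_1 → N_5 ← N_2 → N_3 → N_7 ← N_6
  N_1 is a fork here and N_1 is conditioned on, so the path is blocked at N_1.
Path 2: N_4 ← N_1 → N_5 ← N_2 → N_7 ← N_6
  N_1 is a fork here and N_1 is conditioned on, so the path is blocked at N_1.
Path 3: N_4 ← N_1 → N_5 → N_7 ← N_6
  N_1 is a fork here and N_1 is conditioned on, so the path is blocked at N_1.
Path 4: N_4 ← N_1 → N_6
  N_1 is a fork here and N_1 is conditioned on, so the path is blocked at N_1.
Path 5: N_4 ← N_1 → N_7 ← N_6
  N_1 is a fork here and N_1 is conditioned on, so the path is blocked at N_1.
All paths are blocked; N_4 ⊥ N_6 | {N_1, N_2, N_3, N_5} holds.

Yes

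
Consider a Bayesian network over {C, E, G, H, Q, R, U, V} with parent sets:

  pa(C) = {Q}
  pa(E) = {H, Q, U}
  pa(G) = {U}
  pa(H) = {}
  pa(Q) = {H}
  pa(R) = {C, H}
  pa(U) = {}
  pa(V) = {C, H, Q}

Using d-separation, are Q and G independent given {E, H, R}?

No

Enumerating the 6 paths from Q to G and testing each for blocking by {E, H, R}:
Path 1: Q → C → R ← H → E ← U → G
  H is a fork here and H is conditioned on, so the path is blocked at H.
Path 2: Q → C → V ← H → E ← U → G
  V is a collider here and neither V nor any of its descendants is conditioned on, so the collider stays closed — the path is blocked at V.
Path 3: Q ← H → E ← U → G
  H is a fork here and H is conditioned on, so the path is blocked at H.
Path 4: Q → E ← U → G
  E is a collider and E is conditioned on, which opens it; U is a fork and U is not conditioned on — no node blocks this path, so it is active.
Path 5: Q → V ← C → R ← H → E ← U → G
  V is a collider here and neither V nor any of its descendants is conditioned on, so the collider stays closed — the path is blocked at V.
Path 6: Q → V ← H → E ← U → G
  V is a collider here and neither V nor any of its descendants is conditioned on, so the collider stays closed — the path is blocked at V.
Since the path Q → E ← U → G is active, Q and G are not d-separated given {E, H, R}.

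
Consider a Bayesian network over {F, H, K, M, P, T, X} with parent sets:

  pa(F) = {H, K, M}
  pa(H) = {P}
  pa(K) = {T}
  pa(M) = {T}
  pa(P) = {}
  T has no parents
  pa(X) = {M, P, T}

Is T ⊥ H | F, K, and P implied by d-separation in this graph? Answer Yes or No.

No

There are 6 undirected paths between T and H; checking each against the conditioning set {F, K, P}:
  1. T → K → F ← H — K:chain[blocks]; F:collider[open] ⇒ blocked
  2. T → K → F ← M → X ← P → H — K:chain[blocks]; F:collider[open]; M:fork[open]; X:collider[blocks]; P:fork[blocks] ⇒ blocked
  3. T → X ← M → F ← H — X:collider[blocks]; M:fork[open]; F:collider[open] ⇒ blocked
  4. T → X ← P → H — X:collider[blocks]; P:fork[blocks] ⇒ blocked
  5. T → M → X ← P → H — M:chain[open]; X:collider[blocks]; P:fork[blocks] ⇒ blocked
  6. T → M → F ← H — M:chain[open]; F:collider[open] ⇒ active
At least one path is unblocked, so d-separation fails.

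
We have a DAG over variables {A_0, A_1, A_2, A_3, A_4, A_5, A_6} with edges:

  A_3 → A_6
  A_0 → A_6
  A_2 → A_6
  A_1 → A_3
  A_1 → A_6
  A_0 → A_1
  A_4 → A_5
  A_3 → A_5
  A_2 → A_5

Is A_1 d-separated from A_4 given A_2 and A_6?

Yes

6 paths connect A_1 and A_4; each must be blocked for d-separation to hold:
Path 1: A_1 → A_6 ← A_2 → A_5 ← A_4
  A_2 is a fork here and A_2 is conditioned on, so the path is blocked at A_2.
Path 2: A_1 → A_6 ← A_3 → A_5 ← A_4
  A_5 is a collider here and neither A_5 nor any of its descendants is conditioned on, so the collider stays closed — the path is blocked at A_5.
Path 3: A_1 → A_3 → A_6 ← A_2 → A_5 ← A_4
  A_2 is a fork here and A_2 is conditioned on, so the path is blocked at A_2.
Path 4: A_1 → A_3 → A_5 ← A_4
  A_5 is a collider here and neither A_5 nor any of its descendants is conditioned on, so the collider stays closed — the path is blocked at A_5.
Path 5: A_1 ← A_0 → A_6 ← A_2 → A_5 ← A_4
  A_2 is a fork here and A_2 is conditioned on, so the path is blocked at A_2.
Path 6: A_1 ← A_0 → A_6 ← A_3 → A_5 ← A_4
  A_5 is a collider here and neither A_5 nor any of its descendants is conditioned on, so the collider stays closed — the path is blocked at A_5.
Since every path is blocked, d-separation holds.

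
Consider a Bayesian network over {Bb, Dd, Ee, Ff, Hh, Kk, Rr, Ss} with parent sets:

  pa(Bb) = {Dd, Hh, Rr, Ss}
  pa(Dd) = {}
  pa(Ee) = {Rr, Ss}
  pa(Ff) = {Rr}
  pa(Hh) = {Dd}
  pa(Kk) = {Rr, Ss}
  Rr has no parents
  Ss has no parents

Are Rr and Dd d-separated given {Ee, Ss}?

We examine all 6 paths between Rr and Dd:
Path 1: Rr → Kk ← Ss → Bb ← Dd
  Kk is a collider here and neither Kk nor any of its descendants is conditioned on, so the collider stays closed — the path is blocked at Kk.
Path 2: Rr → Kk ← Ss → Bb ← Hh ← Dd
  Kk is a collider here and neither Kk nor any of its descendants is conditioned on, so the collider stays closed — the path is blocked at Kk.
Path 3: Rr → Ee ← Ss → Bb ← Dd
  Ss is a fork here and Ss is conditioned on, so the path is blocked at Ss.
Path 4: Rr → Ee ← Ss → Bb ← Hh ← Dd
  Ss is a fork here and Ss is conditioned on, so the path is blocked at Ss.
Path 5: Rr → Bb ← Dd
  Bb is a collider here and neither Bb nor any of its descendants is conditioned on, so the collider stays closed — the path is blocked at Bb.
Path 6: Rr → Bb ← Hh ← Dd
  Bb is a collider here and neither Bb nor any of its descendants is conditioned on, so the collider stays closed — the path is blocked at Bb.
Every path is blocked, so Rr and Dd are d-separated given {Ee, Ss}.

Yes — Rr and Dd are d-separated given {Ee, Ss}.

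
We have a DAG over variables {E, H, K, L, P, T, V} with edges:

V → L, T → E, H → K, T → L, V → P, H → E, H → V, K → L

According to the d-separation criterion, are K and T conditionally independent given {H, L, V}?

No

There are 4 undirected paths between K and T; checking each against the conditioning set {H, L, V}:
Path 1: K ← H → V → L ← T
  H is a fork here and H is conditioned on, so the path is blocked at H.
Path 2: K ← H → E ← T
  H is a fork here and H is conditioned on, so the path is blocked at H.
Path 3: K → L ← V ← H → E ← T
  V is a chain here and V is conditioned on, so the path is blocked at V.
Path 4: K → L ← T
  L is a collider and L is conditioned on, which opens it — no node blocks this path, so it is active.
Because an active path exists, K and T are not d-separated.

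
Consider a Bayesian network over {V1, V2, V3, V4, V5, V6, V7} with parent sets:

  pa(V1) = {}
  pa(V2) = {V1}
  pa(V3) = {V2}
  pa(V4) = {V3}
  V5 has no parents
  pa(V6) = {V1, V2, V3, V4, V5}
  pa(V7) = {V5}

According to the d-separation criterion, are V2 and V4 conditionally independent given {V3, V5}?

Yes

6 paths connect V2 and V4; each must be blocked for d-separation to hold:
  1. V2 ← V1 → V6 ← V3 → V4 — V1:fork[open]; V6:collider[blocks]; V3:fork[blocks] ⇒ blocked
  2. V2 ← V1 → V6 ← V4 — V1:fork[open]; V6:collider[blocks] ⇒ blocked
  3. V2 → V6 ← V3 → V4 — V6:collider[blocks]; V3:fork[blocks] ⇒ blocked
  4. V2 → V6 ← V4 — V6:collider[blocks] ⇒ blocked
  5. V2 → V3 → V6 ← V4 — V3:chain[blocks]; V6:collider[blocks] ⇒ blocked
  6. V2 → V3 → V4 — V3:chain[blocks] ⇒ blocked
Since every path is blocked, d-separation holds.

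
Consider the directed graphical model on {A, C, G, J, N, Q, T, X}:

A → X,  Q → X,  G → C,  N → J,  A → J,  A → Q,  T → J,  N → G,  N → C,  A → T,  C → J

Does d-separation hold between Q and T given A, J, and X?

4 paths connect Q and T; each must be blocked for d-separation to hold:
Path 1: Q → X ← A → T
  A is a fork here and A is conditioned on, so the path is blocked at A.
Path 2: Q → X ← A → J ← T
  A is a fork here and A is conditioned on, so the path is blocked at A.
Path 3: Q ← A → T
  A is a fork here and A is conditioned on, so the path is blocked at A.
Path 4: Q ← A → J ← T
  A is a fork here and A is conditioned on, so the path is blocked at A.
All paths are blocked; Q ⊥ T | {A, J, X} holds.

Yes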